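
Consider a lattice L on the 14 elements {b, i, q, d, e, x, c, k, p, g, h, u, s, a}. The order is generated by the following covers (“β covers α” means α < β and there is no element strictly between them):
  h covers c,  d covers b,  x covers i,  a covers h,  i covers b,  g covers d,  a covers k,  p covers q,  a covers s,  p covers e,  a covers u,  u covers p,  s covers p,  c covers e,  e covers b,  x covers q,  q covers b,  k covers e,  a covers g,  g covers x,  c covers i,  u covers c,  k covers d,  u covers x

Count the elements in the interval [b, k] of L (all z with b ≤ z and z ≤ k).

The interval [b, k] = {b, d, e, k}, which has 4 elements.

4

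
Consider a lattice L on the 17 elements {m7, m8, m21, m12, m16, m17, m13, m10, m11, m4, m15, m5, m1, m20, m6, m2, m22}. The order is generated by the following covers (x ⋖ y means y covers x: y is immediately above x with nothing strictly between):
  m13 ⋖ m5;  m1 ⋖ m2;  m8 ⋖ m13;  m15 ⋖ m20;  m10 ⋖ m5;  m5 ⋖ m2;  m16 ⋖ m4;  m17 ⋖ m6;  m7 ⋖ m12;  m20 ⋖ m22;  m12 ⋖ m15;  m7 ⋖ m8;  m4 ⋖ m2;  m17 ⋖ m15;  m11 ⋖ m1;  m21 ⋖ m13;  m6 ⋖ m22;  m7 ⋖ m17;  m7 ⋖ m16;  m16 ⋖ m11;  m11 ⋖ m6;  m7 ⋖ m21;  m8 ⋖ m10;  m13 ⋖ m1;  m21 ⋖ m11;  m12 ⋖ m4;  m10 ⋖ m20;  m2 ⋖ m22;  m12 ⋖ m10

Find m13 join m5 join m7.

Common upper bounds of {m13, m5, m7}: m2, m22, m5.
The least among these is m5.

m5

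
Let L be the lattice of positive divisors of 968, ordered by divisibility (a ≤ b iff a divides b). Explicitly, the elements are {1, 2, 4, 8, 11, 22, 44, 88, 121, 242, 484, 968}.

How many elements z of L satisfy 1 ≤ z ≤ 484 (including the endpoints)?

9

The interval [1, 484] = {1, 11, 121, 2, 22, 242, 4, 44, 484}, which has 9 elements.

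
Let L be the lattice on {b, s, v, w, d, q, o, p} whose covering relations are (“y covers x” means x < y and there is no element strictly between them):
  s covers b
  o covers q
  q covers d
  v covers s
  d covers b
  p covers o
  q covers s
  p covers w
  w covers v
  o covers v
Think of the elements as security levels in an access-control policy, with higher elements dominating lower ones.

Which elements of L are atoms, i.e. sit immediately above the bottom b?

The atoms are exactly the elements that cover b: d, s.

d, s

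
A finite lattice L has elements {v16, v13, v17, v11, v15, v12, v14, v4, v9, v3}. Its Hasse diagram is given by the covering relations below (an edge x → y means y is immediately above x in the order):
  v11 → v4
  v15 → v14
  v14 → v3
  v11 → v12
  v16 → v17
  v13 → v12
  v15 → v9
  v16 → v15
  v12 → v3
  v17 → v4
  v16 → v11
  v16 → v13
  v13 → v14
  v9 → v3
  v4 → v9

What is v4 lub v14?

Common upper bounds of {v4, v14}: v3.
The least among these is v3.

v3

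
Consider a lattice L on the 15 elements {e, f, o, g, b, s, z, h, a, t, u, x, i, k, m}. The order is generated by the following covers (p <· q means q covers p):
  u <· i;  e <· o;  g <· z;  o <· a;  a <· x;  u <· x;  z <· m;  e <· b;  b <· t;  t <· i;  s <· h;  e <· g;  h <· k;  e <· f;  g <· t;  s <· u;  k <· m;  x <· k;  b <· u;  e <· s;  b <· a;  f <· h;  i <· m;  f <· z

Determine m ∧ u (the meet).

Common lower bounds of {m, u}: b, e, s, u.
The greatest among these is u.

u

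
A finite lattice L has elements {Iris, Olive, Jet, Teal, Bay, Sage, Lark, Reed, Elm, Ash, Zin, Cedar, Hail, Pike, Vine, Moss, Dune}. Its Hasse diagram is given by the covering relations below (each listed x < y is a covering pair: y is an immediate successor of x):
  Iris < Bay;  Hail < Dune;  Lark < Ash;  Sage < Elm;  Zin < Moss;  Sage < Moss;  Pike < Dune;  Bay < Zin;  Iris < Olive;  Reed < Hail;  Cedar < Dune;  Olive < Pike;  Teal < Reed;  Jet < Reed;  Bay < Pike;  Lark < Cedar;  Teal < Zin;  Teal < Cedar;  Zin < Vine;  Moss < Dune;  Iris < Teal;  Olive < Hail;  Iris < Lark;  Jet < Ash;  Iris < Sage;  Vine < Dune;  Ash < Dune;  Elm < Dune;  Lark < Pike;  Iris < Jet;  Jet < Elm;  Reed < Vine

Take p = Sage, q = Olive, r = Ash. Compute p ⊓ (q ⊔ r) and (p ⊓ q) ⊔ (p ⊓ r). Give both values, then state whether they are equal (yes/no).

Sage; Iris; no

q ⊔ r = Dune, so p ⊓ (q ⊔ r) = Sage ⊓ Dune = Sage.
p ⊓ q = Iris and p ⊓ r = Iris, so (p ⊓ q) ⊔ (p ⊓ r) = Iris ⊔ Iris = Iris.
Equal: no.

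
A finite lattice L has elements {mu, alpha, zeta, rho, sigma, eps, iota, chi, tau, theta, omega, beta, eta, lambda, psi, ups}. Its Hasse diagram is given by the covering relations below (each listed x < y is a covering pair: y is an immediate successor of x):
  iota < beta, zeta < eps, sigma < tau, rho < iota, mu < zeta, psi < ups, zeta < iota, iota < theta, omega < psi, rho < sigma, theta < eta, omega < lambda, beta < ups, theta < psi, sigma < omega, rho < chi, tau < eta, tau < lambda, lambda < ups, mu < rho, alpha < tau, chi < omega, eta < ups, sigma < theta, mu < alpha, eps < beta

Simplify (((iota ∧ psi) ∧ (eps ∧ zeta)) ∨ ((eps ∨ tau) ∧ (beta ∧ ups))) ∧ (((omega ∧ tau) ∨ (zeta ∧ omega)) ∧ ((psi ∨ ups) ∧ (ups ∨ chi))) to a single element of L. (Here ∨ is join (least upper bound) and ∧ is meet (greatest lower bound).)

rho

iota ∧ psi = iota
eps ∧ zeta = zeta
iota ∧ zeta = zeta
eps ∨ tau = ups
beta ∧ ups = beta
ups ∧ beta = beta
zeta ∨ beta = beta
omega ∧ tau = sigma
zeta ∧ omega = mu
sigma ∨ mu = sigma
psi ∨ ups = ups
ups ∨ chi = ups
ups ∧ ups = ups
sigma ∧ ups = sigma
beta ∧ sigma = rho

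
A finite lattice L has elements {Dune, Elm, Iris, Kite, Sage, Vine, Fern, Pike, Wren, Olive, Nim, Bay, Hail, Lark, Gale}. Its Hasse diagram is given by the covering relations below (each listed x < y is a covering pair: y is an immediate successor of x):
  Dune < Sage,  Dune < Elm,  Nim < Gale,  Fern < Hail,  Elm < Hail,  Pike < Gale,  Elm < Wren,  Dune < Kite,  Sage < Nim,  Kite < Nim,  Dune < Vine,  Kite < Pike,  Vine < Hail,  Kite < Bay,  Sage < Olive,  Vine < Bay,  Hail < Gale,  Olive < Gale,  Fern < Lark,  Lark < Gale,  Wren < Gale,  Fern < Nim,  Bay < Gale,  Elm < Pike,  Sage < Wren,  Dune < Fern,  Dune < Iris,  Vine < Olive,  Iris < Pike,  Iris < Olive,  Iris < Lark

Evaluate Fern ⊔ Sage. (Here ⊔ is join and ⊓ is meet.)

Fern ∨ Sage = Nim

Nim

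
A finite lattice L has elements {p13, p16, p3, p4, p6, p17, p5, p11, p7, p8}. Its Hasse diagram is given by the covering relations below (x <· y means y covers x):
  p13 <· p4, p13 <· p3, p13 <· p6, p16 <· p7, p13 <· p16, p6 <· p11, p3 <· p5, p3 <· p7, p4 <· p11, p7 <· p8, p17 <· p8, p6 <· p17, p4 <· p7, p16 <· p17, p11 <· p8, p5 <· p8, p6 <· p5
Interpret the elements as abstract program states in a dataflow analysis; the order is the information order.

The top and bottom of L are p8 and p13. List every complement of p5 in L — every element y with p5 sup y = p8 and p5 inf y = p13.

Need y with p5 ∨ y = p8 and p5 ∧ y = p13.
Checking each element gives: p16, p4.

p16, p4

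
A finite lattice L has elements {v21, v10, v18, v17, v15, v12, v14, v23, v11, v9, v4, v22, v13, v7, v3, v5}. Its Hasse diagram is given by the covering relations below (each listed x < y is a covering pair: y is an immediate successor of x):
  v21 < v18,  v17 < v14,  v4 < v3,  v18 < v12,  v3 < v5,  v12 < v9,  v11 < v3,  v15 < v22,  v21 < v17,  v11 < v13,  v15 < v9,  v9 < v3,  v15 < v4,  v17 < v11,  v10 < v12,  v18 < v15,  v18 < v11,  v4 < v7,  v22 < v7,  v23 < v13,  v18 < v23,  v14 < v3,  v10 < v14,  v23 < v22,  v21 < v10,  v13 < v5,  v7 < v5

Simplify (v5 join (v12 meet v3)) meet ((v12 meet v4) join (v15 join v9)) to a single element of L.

v9

v12 ∧ v3 = v12
v5 ∨ v12 = v5
v12 ∧ v4 = v18
v15 ∨ v9 = v9
v18 ∨ v9 = v9
v5 ∧ v9 = v9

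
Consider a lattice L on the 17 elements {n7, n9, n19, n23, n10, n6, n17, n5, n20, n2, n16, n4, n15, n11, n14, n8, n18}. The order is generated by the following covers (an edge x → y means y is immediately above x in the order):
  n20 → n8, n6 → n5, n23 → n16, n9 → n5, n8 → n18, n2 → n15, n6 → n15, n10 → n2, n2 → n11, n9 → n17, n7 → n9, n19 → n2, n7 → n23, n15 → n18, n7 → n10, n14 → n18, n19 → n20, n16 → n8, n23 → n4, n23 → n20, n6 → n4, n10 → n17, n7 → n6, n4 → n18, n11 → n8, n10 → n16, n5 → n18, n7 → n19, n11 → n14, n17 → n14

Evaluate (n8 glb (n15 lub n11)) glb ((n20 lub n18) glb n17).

n15 ∨ n11 = n18
n8 ∧ n18 = n8
n20 ∨ n18 = n18
n18 ∧ n17 = n17
n8 ∧ n17 = n10

n10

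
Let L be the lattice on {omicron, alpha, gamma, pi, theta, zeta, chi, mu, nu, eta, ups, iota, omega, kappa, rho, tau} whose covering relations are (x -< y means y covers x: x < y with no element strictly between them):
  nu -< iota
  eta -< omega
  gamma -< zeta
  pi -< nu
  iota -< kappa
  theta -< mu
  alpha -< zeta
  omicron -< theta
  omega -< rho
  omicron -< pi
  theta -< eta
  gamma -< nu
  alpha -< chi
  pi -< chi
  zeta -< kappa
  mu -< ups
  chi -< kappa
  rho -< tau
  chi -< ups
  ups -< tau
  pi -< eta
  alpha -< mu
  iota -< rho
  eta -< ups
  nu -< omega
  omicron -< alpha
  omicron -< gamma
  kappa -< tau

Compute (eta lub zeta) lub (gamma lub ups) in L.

eta ∨ zeta = tau
gamma ∨ ups = tau
tau ∨ tau = tau

tau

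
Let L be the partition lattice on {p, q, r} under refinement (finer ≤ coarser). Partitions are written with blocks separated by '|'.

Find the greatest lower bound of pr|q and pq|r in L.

The meet (common refinement) of pr|q and pq|r intersects blocks pairwise, giving p|q|r.

p|q|r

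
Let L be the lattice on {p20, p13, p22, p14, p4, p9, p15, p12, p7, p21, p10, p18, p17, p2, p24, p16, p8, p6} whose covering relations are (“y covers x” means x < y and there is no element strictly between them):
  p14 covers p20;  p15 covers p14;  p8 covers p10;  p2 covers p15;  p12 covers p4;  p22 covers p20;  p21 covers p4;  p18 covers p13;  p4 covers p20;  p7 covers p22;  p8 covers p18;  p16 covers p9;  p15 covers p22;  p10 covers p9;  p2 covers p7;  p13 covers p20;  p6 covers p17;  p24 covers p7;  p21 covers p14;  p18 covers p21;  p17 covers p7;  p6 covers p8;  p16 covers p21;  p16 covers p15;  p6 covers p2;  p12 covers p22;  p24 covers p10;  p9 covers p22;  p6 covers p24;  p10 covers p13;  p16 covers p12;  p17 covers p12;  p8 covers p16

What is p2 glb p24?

Common lower bounds of {p2, p24}: p20, p22, p7.
The greatest among these is p7.

p7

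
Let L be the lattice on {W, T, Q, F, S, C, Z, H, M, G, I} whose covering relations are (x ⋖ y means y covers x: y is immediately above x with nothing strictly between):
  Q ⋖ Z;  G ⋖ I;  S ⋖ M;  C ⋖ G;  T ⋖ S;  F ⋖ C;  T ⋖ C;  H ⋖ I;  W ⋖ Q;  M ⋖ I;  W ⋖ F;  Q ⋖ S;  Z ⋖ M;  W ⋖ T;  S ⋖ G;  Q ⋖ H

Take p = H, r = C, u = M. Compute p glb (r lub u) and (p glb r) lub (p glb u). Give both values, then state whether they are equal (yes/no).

H; Q; no

r lub u = I, so p glb (r lub u) = H glb I = H.
p glb r = W and p glb u = Q, so (p glb r) lub (p glb u) = W lub Q = Q.
Equal: no.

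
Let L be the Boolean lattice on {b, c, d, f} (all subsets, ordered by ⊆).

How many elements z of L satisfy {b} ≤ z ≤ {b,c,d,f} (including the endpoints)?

8

The interval [{b}, {b,c,d,f}] = {{b,c,d,f}, {b,c,d}, {b,c,f}, {b,c}, {b,d,f}, {b,d}, {b,f}, {b}}, which has 8 elements.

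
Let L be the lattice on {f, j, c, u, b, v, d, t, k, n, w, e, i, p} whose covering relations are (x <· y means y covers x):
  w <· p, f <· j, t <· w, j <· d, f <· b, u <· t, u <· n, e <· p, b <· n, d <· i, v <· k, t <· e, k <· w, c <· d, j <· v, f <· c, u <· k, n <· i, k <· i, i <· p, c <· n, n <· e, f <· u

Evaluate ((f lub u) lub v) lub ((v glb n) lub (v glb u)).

k

f ∨ u = u
u ∨ v = k
v ∧ n = f
v ∧ u = f
f ∨ f = f
k ∨ f = k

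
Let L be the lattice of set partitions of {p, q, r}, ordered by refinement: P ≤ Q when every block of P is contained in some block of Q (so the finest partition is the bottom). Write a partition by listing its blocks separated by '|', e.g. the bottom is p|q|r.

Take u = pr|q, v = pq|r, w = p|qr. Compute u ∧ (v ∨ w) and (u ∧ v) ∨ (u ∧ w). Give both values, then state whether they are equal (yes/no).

pr|q; p|q|r; no

v ∨ w = pqr, so u ∧ (v ∨ w) = pr|q ∧ pqr = pr|q.
u ∧ v = p|q|r and u ∧ w = p|q|r, so (u ∧ v) ∨ (u ∧ w) = p|q|r ∨ p|q|r = p|q|r.
Equal: no.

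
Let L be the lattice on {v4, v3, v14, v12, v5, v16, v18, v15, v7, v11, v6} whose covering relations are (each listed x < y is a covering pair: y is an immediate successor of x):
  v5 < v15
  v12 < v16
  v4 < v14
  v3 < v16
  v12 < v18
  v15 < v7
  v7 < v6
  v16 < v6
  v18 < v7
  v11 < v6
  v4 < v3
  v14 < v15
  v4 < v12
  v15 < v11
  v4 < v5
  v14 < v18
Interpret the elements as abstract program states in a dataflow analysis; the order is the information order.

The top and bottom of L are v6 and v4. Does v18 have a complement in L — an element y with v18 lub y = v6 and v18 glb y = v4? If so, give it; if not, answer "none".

Need y with v18 ∨ y = v6 and v18 ∧ y = v4.
Checking each element gives: v3.

v3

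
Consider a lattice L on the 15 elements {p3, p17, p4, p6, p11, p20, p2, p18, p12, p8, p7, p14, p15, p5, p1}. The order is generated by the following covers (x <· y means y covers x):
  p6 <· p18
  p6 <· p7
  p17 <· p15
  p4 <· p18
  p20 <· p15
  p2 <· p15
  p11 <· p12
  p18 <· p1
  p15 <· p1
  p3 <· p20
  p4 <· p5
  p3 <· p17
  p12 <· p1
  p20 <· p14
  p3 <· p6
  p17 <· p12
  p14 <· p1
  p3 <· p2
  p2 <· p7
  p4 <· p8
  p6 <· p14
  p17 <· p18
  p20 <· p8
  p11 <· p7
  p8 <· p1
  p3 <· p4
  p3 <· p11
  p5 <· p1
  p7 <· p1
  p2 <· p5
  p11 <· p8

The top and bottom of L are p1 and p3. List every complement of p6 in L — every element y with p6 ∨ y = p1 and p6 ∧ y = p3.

p12, p15, p5, p8

Need y with p6 ∨ y = p1 and p6 ∧ y = p3.
Checking each element gives: p12, p15, p5, p8.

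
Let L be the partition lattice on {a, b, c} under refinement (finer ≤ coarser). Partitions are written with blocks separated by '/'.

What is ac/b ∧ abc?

The meet (common refinement) of ac/b and abc intersects blocks pairwise, giving ac/b.

ac/b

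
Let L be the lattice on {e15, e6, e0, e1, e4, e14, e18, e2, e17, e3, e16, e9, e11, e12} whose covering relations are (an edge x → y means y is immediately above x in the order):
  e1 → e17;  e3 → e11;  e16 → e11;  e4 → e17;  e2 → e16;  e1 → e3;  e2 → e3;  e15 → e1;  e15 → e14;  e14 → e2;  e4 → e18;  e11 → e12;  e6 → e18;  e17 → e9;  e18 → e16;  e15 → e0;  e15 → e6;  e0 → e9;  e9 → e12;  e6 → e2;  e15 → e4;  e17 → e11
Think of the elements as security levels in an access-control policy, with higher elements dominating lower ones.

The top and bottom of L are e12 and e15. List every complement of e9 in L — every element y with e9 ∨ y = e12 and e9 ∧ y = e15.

e14, e2, e6

Need y with e9 ∨ y = e12 and e9 ∧ y = e15.
Checking each element gives: e14, e2, e6.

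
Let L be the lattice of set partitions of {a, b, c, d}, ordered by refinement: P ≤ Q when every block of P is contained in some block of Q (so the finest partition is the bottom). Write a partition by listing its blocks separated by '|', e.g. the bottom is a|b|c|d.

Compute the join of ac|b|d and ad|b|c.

The join of ac|b|d and ad|b|c merges any blocks that overlap across the partitions, giving acd|b.

acd|b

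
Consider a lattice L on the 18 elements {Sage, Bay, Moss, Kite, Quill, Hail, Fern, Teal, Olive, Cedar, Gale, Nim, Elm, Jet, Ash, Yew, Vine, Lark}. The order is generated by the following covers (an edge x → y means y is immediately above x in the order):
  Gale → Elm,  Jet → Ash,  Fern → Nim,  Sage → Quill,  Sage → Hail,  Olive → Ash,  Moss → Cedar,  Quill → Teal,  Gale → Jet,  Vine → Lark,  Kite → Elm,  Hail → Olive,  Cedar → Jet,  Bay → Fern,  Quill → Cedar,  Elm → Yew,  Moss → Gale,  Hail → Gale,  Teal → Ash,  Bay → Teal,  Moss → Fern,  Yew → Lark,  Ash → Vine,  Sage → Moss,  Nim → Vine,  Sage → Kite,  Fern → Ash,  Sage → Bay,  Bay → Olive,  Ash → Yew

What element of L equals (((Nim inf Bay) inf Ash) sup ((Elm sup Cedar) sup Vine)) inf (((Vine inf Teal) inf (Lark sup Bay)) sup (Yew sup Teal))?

Nim ∧ Bay = Bay
Bay ∧ Ash = Bay
Elm ∨ Cedar = Yew
Yew ∨ Vine = Lark
Bay ∨ Lark = Lark
Vine ∧ Teal = Teal
Lark ∨ Bay = Lark
Teal ∧ Lark = Teal
Yew ∨ Teal = Yew
Teal ∨ Yew = Yew
Lark ∧ Yew = Yew

Yew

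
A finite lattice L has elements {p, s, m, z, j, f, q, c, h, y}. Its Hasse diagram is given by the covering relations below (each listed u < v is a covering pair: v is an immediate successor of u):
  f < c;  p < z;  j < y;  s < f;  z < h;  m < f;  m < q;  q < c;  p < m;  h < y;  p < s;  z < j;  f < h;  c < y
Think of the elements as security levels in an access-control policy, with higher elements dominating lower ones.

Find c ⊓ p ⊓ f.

Common lower bounds of {c, p, f}: p.
The greatest among these is p.

p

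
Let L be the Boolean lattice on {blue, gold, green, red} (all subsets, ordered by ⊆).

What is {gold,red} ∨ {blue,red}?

Under ⊆, join is union: {gold,red} ∪ {blue,red} = {blue,gold,red}.

{blue,gold,red}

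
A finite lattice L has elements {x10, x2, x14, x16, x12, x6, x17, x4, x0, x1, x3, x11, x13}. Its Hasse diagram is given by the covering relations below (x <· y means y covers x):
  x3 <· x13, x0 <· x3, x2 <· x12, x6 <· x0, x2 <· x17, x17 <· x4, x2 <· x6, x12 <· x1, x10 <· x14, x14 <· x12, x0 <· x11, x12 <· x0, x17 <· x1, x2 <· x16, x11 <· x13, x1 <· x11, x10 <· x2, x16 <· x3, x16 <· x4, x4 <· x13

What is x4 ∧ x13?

x4

Common lower bounds of {x4, x13}: x10, x16, x17, x2, x4.
The greatest among these is x4.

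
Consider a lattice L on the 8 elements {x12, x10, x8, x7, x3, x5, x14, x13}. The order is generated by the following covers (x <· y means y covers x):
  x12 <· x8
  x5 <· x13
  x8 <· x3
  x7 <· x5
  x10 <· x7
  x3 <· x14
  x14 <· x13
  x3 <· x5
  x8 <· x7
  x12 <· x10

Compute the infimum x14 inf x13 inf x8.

x8

Common lower bounds of {x14, x13, x8}: x12, x8.
The greatest among these is x8.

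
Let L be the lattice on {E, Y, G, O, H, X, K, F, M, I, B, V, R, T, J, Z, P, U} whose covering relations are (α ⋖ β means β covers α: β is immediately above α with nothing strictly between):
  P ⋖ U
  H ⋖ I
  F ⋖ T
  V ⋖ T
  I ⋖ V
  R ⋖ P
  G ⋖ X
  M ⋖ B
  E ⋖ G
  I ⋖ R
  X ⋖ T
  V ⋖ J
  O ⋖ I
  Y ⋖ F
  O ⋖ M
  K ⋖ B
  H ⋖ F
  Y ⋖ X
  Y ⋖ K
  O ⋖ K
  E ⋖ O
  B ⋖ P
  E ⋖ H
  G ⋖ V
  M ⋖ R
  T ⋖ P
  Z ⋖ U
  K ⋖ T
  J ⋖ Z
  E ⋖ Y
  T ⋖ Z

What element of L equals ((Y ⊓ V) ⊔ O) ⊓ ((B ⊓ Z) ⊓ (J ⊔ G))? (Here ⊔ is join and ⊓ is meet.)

Y ∧ V = E
E ∨ O = O
B ∧ Z = K
J ∨ G = J
K ∧ J = O
O ∧ O = O

O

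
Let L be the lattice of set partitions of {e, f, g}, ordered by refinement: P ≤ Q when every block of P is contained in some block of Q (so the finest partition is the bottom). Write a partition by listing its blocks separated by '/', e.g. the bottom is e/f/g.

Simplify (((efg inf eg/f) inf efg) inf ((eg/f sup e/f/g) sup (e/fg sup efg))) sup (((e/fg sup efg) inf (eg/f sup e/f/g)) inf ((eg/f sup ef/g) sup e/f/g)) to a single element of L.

eg/f

efg ∧ eg/f = eg/f
eg/f ∧ efg = eg/f
eg/f ∨ e/f/g = eg/f
e/fg ∨ efg = efg
eg/f ∨ efg = efg
eg/f ∧ efg = eg/f
e/fg ∨ efg = efg
eg/f ∨ e/f/g = eg/f
efg ∧ eg/f = eg/f
eg/f ∨ ef/g = efg
efg ∨ e/f/g = efg
eg/f ∧ efg = eg/f
eg/f ∨ eg/f = eg/f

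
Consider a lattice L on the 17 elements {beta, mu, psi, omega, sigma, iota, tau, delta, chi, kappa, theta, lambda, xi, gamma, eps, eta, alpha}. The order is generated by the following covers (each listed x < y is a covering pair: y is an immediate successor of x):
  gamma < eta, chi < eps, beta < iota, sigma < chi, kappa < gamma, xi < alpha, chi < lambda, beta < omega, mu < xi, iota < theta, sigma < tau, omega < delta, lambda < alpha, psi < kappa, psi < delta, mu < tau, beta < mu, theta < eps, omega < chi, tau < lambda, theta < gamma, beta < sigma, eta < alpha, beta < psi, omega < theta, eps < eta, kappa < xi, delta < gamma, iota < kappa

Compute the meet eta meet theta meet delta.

omega

Common lower bounds of {eta, theta, delta}: beta, omega.
The greatest among these is omega.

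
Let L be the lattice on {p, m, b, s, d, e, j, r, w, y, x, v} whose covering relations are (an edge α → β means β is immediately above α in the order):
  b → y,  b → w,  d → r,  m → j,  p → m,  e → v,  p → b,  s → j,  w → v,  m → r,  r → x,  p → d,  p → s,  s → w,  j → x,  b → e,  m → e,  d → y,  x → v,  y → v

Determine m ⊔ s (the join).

j

Common upper bounds of {m, s}: j, v, x.
The least among these is j.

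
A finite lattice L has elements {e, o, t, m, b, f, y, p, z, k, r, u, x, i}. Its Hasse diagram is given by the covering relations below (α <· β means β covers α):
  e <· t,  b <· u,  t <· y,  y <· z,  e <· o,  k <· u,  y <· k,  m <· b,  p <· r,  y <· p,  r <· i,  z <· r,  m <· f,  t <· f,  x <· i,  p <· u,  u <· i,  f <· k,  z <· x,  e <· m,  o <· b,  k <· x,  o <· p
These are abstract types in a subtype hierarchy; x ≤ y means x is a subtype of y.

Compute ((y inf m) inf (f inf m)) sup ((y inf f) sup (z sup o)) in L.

r

y ∧ m = e
f ∧ m = m
e ∧ m = e
y ∧ f = t
z ∨ o = r
t ∨ r = r
e ∨ r = r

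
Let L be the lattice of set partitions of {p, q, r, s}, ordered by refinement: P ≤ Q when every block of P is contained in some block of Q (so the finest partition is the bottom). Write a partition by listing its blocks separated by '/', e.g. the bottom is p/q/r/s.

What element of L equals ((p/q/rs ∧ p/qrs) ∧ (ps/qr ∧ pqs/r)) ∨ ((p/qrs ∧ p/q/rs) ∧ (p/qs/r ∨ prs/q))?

p/q/rs ∧ p/qrs = p/q/rs
ps/qr ∧ pqs/r = ps/q/r
p/q/rs ∧ ps/q/r = p/q/r/s
p/qrs ∧ p/q/rs = p/q/rs
p/qs/r ∨ prs/q = pqrs
p/q/rs ∧ pqrs = p/q/rs
p/q/r/s ∨ p/q/rs = p/q/rs

p/q/rs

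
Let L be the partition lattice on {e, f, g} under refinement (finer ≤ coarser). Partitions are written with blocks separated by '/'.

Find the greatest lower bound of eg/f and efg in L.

eg/f

The meet (common refinement) of eg/f and efg intersects blocks pairwise, giving eg/f.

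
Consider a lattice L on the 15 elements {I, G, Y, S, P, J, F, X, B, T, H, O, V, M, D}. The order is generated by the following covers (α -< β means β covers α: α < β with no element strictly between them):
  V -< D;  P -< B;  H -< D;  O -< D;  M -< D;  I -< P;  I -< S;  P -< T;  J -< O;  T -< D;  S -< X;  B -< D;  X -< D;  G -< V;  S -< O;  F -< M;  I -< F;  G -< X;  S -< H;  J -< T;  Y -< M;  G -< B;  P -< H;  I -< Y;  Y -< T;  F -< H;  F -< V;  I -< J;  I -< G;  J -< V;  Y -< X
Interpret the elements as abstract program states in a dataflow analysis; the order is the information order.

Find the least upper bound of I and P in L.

P

Common upper bounds of {I, P}: B, D, H, P, T.
The least among these is P.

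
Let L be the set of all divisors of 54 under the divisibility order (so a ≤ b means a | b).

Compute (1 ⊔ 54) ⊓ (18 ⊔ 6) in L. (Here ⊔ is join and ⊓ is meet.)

18

1 ∨ 54 = 54
18 ∨ 6 = 18
54 ∧ 18 = 18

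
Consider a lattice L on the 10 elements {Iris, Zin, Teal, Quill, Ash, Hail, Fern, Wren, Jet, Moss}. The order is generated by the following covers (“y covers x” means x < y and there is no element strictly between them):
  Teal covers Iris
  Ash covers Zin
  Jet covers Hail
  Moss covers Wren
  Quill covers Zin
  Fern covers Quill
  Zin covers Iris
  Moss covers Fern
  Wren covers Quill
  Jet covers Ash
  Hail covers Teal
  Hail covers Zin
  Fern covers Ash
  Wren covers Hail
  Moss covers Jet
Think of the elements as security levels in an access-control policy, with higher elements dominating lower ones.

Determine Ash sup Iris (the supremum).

Common upper bounds of {Ash, Iris}: Ash, Fern, Jet, Moss.
The least among these is Ash.

Ash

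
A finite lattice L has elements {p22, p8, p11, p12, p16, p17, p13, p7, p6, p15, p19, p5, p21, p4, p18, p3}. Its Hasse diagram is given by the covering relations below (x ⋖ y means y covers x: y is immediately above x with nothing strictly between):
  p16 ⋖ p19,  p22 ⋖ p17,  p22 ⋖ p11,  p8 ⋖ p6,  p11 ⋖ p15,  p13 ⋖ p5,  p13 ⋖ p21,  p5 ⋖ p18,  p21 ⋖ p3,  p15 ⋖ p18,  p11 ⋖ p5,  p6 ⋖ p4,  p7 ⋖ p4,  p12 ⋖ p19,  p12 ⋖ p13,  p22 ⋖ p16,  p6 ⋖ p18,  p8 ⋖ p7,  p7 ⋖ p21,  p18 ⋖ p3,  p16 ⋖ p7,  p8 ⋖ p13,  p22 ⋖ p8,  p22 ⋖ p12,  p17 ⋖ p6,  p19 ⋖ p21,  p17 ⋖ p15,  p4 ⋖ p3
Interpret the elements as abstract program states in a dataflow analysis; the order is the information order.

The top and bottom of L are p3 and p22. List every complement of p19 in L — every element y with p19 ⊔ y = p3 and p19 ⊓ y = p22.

p11, p15, p17, p6

Need y with p19 ∨ y = p3 and p19 ∧ y = p22.
Checking each element gives: p11, p15, p17, p6.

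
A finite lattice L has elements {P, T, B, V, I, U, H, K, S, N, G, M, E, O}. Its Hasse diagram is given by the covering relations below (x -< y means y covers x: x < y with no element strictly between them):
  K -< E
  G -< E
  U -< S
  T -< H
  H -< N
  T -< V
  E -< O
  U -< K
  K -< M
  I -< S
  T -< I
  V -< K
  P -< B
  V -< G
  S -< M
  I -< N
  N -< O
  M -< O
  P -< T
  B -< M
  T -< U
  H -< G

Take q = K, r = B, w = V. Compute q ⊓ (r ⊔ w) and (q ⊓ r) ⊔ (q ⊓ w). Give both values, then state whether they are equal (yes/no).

r ⊔ w = M, so q ⊓ (r ⊔ w) = K ⊓ M = K.
q ⊓ r = P and q ⊓ w = V, so (q ⊓ r) ⊔ (q ⊓ w) = P ⊔ V = V.
Equal: no.

K; V; no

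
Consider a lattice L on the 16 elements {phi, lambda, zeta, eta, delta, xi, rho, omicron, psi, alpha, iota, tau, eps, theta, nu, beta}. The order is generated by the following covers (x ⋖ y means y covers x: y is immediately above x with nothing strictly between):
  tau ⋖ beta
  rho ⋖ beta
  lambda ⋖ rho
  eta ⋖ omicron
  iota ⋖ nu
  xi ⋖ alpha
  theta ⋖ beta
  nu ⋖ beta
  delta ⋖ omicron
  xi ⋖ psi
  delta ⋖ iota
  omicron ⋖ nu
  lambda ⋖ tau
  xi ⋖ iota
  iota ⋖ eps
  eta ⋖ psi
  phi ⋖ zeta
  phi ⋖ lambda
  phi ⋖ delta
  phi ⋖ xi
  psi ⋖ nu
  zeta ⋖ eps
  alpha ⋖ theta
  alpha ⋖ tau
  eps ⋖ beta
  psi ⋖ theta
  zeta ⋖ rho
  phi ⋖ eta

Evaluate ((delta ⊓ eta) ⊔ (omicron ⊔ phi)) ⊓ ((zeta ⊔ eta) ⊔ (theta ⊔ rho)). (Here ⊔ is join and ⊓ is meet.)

omicron

delta ∧ eta = phi
omicron ∨ phi = omicron
phi ∨ omicron = omicron
zeta ∨ eta = beta
theta ∨ rho = beta
beta ∨ beta = beta
omicron ∧ beta = omicron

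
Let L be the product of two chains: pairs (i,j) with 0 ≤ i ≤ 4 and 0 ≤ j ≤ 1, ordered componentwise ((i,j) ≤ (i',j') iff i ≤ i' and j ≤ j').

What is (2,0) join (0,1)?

(2,1)

Common upper bounds of {(2,0), (0,1)}: (2,1), (3,1), (4,1).
The least among these is (2,1).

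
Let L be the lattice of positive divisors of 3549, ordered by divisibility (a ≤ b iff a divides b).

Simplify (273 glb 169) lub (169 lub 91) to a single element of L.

273 ∧ 169 = 13
169 ∨ 91 = 1183
13 ∨ 1183 = 1183

1183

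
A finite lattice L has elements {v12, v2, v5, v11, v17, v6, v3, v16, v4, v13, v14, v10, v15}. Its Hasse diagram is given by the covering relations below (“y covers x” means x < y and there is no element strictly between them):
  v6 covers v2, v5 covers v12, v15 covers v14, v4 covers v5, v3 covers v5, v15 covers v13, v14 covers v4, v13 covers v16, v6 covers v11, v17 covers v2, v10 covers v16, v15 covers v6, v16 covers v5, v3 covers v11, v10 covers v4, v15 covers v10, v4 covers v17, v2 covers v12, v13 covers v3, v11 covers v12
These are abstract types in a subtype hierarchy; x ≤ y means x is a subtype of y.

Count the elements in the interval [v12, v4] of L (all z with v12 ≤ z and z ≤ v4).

The interval [v12, v4] = {v12, v17, v2, v4, v5}, which has 5 elements.

5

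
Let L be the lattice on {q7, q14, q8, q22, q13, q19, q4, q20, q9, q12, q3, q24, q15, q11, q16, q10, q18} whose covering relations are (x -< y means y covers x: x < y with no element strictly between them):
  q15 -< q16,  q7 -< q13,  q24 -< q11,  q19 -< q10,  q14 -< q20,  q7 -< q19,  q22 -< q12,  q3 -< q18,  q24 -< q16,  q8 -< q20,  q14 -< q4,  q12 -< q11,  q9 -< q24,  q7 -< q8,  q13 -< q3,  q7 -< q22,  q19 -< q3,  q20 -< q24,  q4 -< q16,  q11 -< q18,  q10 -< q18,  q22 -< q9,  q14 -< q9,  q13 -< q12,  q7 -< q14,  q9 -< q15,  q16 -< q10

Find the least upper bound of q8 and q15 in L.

Common upper bounds of {q8, q15}: q10, q16, q18.
The least among these is q16.

q16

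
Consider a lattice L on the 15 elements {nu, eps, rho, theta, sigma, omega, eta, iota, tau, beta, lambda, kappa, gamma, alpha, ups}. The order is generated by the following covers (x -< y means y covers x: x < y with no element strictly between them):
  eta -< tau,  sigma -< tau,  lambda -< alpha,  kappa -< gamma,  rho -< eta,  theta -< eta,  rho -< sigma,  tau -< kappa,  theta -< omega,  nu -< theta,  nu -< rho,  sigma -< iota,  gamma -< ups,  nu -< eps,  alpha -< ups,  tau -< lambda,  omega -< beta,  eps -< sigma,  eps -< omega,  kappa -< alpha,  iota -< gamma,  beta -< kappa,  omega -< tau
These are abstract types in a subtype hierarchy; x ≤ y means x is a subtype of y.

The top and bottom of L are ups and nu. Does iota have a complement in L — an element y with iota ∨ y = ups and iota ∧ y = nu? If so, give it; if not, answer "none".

For every candidate y, either iota ∨ y ≠ ups or iota ∧ y ≠ nu; no complement exists.

none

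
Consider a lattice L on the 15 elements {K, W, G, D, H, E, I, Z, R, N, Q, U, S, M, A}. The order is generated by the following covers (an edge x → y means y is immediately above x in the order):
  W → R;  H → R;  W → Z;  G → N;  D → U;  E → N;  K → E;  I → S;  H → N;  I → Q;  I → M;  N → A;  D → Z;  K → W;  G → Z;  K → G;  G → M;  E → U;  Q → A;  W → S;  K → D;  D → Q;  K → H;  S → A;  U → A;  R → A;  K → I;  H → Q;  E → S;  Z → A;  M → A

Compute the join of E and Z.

A

Common upper bounds of {E, Z}: A.
The least among these is A.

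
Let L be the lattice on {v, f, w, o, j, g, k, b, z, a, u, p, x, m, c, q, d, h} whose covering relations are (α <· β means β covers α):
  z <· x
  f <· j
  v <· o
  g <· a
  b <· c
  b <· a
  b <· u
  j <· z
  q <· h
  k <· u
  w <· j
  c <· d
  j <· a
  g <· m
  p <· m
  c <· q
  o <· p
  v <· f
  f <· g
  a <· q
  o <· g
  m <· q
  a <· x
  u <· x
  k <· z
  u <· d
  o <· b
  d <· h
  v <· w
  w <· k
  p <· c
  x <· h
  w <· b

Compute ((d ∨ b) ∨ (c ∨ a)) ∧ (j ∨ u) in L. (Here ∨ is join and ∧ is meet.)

x

d ∨ b = d
c ∨ a = q
d ∨ q = h
j ∨ u = x
h ∧ x = x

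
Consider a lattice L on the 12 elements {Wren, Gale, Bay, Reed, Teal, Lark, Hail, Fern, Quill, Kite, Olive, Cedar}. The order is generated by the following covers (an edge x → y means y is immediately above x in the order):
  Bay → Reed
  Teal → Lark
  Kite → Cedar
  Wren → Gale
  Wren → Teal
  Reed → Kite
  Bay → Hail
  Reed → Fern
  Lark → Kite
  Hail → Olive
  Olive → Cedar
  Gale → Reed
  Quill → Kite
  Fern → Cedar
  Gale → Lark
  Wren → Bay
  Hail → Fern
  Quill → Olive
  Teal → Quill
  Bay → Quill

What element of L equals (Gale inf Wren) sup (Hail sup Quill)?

Olive

Gale ∧ Wren = Wren
Hail ∨ Quill = Olive
Wren ∨ Olive = Olive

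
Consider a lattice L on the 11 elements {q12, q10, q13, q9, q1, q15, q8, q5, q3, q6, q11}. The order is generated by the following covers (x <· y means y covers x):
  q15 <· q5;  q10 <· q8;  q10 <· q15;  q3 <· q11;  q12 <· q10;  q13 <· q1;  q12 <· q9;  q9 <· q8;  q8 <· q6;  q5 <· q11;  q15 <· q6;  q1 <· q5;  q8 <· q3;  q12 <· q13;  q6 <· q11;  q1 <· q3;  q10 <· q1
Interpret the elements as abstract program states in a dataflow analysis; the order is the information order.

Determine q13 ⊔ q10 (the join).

Common upper bounds of {q13, q10}: q1, q11, q3, q5.
The least among these is q1.

q1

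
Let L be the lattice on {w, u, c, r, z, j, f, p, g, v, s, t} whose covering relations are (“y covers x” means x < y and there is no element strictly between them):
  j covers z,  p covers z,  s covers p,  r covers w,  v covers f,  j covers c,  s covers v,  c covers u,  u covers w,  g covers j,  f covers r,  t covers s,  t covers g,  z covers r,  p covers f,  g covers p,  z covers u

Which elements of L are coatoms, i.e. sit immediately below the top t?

The coatoms are exactly the elements covered by t: g, s.

g, s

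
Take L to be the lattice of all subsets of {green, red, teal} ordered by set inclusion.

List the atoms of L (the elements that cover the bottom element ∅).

{green}, {red}, {teal}

The atoms are exactly the elements that cover ∅: {green}, {red}, {teal}.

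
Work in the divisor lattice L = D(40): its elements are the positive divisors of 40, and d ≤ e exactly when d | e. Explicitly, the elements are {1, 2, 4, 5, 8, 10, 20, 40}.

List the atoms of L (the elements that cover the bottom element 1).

The atoms are exactly the elements that cover 1: 2, 5.

2, 5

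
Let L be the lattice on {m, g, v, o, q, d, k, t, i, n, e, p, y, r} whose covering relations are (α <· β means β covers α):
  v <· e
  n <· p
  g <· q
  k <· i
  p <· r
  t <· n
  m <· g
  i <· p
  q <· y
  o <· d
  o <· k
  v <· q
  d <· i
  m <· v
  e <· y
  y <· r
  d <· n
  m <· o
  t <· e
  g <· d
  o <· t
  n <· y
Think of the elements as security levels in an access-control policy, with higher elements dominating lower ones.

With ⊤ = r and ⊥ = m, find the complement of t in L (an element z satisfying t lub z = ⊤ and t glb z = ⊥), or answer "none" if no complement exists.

For every candidate z, either t ∨ z ≠ r or t ∧ z ≠ m; no complement exists.

none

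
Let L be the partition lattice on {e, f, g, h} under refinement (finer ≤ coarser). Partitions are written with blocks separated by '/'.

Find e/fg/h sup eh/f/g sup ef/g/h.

efgh

Common upper bounds of {e/fg/h, eh/f/g, ef/g/h}: efgh.
The least among these is efgh.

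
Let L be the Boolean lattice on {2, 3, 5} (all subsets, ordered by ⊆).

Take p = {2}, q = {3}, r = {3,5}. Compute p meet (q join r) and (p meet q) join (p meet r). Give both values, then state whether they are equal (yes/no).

q join r = {3,5}, so p meet (q join r) = {2} meet {3,5} = {}.
p meet q = {} and p meet r = {}, so (p meet q) join (p meet r) = {} join {} = {}.
Equal: yes.

{}; {}; yes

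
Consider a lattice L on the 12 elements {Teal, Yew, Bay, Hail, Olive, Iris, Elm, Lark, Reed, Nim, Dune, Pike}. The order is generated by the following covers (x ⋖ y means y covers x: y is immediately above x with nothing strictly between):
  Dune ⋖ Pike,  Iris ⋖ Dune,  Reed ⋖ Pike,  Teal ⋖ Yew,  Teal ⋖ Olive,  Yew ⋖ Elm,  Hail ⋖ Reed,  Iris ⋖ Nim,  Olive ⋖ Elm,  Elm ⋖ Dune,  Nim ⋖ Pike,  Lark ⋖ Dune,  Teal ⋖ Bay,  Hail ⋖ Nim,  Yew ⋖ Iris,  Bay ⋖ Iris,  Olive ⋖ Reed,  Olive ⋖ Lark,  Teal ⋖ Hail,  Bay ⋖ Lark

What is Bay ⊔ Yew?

Iris

Common upper bounds of {Bay, Yew}: Dune, Iris, Nim, Pike.
The least among these is Iris.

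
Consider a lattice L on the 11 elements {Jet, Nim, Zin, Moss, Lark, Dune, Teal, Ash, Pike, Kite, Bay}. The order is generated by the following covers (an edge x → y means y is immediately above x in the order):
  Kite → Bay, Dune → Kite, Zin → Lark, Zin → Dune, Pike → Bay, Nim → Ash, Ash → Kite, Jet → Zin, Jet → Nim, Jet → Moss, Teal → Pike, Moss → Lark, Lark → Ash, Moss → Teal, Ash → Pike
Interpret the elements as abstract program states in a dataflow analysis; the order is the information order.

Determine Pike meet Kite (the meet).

Ash

Common lower bounds of {Pike, Kite}: Ash, Jet, Lark, Moss, Nim, Zin.
The greatest among these is Ash.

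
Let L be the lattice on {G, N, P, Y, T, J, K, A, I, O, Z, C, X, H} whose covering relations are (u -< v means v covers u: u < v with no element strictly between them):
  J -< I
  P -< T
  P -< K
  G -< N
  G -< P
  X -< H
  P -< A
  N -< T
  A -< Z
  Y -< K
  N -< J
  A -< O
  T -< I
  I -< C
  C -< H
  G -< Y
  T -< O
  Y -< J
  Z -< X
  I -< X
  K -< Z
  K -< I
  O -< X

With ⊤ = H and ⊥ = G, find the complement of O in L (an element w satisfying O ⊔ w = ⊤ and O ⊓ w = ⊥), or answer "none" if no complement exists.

none

For every candidate w, either O ∨ w ≠ H or O ∧ w ≠ G; no complement exists.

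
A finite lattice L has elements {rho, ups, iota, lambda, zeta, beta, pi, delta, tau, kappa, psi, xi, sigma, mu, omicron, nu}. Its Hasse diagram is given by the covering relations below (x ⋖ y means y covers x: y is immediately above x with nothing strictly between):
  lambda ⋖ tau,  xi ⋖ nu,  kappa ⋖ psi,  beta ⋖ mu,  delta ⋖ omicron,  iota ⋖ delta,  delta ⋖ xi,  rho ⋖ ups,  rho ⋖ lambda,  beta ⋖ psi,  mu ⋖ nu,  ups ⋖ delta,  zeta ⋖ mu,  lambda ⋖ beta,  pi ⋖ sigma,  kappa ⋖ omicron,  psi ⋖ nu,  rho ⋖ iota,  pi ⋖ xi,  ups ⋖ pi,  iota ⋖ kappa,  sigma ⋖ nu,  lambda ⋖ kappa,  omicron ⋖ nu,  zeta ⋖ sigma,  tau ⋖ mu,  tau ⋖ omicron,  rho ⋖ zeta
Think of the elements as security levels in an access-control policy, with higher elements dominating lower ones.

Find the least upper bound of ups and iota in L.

delta

Common upper bounds of {ups, iota}: delta, nu, omicron, xi.
The least among these is delta.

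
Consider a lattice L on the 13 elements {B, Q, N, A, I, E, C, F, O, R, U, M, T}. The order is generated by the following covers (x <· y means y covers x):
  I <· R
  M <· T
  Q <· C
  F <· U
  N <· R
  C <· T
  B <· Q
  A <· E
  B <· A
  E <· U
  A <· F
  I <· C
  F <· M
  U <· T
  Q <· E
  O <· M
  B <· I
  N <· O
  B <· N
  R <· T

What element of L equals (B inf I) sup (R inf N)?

B ∧ I = B
R ∧ N = N
B ∨ N = N

N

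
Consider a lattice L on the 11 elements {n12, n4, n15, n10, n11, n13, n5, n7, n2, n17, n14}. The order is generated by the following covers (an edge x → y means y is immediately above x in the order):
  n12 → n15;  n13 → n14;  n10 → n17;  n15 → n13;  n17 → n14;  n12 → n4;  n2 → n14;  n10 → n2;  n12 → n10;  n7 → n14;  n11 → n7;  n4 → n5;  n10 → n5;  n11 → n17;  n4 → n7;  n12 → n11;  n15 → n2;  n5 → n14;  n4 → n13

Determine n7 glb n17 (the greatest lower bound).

Common lower bounds of {n7, n17}: n11, n12.
The greatest among these is n11.

n11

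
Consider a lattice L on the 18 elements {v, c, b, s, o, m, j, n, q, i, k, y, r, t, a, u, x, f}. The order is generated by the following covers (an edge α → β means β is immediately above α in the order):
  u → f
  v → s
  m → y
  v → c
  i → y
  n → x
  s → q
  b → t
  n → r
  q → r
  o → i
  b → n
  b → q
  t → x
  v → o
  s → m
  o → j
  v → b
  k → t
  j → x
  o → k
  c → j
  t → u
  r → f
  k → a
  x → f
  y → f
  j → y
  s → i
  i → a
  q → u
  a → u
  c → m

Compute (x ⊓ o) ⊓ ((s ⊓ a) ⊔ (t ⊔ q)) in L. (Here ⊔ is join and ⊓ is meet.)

o

x ∧ o = o
s ∧ a = s
t ∨ q = u
s ∨ u = u
o ∧ u = o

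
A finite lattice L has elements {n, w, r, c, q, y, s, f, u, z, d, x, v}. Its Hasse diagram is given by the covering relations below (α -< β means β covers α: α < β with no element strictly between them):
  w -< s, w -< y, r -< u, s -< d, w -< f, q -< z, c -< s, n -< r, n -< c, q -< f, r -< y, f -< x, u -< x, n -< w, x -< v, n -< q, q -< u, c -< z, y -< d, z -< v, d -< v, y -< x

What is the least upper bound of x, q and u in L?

Common upper bounds of {x, q, u}: v, x.
The least among these is x.

x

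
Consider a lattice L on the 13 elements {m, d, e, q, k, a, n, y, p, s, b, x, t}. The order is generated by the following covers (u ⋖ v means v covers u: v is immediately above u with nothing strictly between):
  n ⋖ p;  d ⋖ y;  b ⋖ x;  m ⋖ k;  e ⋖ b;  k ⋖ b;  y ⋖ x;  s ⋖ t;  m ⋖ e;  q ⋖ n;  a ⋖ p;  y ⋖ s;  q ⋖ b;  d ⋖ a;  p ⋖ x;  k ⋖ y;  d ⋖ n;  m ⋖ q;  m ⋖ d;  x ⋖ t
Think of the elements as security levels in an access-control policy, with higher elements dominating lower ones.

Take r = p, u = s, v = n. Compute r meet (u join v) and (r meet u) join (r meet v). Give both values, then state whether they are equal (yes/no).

u join v = t, so r meet (u join v) = p meet t = p.
r meet u = d and r meet v = n, so (r meet u) join (r meet v) = d join n = n.
Equal: no.

p; n; no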